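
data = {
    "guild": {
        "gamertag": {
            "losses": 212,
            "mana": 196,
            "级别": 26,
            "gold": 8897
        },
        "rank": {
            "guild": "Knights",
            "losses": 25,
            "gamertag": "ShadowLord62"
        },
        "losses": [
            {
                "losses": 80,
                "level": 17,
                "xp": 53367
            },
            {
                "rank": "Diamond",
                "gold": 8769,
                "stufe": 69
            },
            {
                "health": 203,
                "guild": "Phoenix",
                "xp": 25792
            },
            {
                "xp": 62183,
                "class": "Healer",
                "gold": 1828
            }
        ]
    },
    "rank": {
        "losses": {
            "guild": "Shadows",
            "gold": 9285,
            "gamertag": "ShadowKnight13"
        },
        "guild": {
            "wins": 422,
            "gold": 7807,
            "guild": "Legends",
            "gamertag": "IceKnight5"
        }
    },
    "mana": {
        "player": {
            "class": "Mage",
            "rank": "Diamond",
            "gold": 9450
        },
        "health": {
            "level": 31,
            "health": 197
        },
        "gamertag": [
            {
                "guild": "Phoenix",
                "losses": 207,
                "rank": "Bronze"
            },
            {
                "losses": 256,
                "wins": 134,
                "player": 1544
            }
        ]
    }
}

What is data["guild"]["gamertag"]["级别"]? 26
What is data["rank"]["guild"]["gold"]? 7807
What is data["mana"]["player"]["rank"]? "Diamond"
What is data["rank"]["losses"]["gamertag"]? "ShadowKnight13"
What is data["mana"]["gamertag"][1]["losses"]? 256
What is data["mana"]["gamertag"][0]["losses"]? 207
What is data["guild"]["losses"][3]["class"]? "Healer"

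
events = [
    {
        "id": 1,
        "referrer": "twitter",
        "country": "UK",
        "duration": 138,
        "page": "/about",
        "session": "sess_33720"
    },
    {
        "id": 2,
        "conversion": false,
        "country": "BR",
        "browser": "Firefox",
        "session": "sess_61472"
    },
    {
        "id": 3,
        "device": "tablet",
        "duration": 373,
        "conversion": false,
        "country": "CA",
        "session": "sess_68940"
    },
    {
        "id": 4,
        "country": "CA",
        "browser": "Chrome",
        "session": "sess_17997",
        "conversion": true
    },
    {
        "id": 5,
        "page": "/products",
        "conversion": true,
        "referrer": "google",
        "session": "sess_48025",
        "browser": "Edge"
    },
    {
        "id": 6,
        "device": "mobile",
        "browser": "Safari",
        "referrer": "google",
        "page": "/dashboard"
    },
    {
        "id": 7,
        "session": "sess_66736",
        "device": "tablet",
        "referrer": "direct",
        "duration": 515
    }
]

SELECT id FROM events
[1, 2, 3, 4, 5, 6, 7]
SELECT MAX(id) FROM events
7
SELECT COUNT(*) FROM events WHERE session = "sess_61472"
1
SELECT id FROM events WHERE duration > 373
[7]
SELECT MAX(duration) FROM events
515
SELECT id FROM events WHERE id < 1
[]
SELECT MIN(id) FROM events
1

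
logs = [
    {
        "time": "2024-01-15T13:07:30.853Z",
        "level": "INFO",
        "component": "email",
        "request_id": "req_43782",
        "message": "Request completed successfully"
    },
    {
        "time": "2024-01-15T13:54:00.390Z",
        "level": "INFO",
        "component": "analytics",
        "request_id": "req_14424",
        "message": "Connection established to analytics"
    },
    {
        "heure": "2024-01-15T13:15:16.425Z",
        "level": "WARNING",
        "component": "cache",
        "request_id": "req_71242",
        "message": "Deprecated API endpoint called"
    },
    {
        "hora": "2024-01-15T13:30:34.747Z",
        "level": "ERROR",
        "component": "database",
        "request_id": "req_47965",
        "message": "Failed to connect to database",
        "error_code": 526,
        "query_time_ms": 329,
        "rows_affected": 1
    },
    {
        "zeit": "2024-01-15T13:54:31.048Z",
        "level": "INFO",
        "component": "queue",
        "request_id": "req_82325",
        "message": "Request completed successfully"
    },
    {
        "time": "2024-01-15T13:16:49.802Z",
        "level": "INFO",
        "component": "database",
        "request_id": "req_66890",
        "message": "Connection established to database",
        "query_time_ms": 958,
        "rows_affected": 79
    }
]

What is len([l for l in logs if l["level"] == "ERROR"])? 1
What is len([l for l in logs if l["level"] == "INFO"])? 4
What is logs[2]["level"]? "WARNING"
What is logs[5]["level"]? "INFO"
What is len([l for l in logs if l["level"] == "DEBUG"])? 0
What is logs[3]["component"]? "database"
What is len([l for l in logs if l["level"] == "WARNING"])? 1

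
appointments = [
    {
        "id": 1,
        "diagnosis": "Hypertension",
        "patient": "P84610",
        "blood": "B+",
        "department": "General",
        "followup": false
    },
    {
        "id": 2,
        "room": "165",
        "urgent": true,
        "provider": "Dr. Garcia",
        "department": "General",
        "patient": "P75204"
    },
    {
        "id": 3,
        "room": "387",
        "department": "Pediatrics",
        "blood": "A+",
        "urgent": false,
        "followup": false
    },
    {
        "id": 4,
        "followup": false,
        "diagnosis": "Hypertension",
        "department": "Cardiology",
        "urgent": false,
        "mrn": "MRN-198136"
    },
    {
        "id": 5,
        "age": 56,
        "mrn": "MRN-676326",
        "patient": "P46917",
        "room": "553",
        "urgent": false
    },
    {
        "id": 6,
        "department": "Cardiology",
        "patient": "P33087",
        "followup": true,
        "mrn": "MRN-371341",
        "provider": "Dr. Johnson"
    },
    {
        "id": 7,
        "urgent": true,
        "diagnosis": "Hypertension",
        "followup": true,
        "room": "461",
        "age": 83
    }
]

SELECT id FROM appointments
[1, 2, 3, 4, 5, 6, 7]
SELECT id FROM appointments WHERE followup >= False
[1, 3, 4, 6, 7]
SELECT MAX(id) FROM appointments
7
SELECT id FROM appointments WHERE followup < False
[]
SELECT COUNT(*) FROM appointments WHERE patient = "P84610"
1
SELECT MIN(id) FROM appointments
1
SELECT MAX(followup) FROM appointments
True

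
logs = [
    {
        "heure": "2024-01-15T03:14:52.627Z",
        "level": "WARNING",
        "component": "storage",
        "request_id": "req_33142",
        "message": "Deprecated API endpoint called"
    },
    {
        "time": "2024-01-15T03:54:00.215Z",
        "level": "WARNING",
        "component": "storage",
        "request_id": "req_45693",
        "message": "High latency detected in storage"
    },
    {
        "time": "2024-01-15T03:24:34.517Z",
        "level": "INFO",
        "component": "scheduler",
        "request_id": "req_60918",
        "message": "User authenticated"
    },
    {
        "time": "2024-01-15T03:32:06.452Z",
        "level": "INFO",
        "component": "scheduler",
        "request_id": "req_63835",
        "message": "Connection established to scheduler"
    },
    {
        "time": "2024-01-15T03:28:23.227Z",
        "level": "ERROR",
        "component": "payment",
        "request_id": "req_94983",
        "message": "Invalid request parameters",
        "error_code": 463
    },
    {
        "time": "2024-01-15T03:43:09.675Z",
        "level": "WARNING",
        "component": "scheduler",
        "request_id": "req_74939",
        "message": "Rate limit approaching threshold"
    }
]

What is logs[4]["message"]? "Invalid request parameters"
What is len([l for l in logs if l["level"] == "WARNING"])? 3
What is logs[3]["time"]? "2024-01-15T03:32:06.452Z"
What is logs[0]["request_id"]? "req_33142"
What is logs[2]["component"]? "scheduler"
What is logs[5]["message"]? "Rate limit approaching threshold"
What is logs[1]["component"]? "storage"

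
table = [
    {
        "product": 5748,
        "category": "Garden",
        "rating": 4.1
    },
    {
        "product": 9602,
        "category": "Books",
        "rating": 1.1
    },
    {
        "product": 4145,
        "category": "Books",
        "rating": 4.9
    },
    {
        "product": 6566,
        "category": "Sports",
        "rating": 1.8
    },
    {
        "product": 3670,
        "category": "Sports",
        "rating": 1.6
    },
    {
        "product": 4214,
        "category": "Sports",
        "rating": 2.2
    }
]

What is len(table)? 6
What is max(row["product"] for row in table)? 9602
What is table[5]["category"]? "Sports"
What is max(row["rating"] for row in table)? 4.9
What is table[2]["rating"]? 4.9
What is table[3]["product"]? 6566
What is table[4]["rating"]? 1.6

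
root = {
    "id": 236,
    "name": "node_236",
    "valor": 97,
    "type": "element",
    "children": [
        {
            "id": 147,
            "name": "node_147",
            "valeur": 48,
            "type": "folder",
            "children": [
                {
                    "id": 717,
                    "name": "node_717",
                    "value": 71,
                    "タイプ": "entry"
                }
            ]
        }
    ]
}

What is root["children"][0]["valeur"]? 48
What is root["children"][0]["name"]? "node_147"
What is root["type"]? "element"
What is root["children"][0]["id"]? 147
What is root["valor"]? 97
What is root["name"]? "node_236"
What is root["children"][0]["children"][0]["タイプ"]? "entry"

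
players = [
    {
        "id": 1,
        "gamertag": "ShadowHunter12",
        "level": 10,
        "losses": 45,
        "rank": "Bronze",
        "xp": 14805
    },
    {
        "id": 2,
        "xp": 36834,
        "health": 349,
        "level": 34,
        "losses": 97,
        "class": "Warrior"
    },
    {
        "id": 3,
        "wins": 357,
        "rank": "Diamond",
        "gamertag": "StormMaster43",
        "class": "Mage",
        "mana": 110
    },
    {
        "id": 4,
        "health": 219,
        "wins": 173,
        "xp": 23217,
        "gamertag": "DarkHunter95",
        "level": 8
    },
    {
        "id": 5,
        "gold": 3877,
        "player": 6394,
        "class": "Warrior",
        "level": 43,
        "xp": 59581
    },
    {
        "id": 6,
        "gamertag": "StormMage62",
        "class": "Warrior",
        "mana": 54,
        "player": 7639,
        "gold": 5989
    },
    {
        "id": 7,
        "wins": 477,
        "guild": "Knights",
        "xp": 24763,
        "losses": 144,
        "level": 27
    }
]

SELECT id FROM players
[1, 2, 3, 4, 5, 6, 7]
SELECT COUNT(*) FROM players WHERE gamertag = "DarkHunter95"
1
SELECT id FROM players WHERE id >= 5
[5, 6, 7]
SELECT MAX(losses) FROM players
144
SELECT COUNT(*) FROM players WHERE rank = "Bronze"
1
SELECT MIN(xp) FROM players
14805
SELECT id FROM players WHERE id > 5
[6, 7]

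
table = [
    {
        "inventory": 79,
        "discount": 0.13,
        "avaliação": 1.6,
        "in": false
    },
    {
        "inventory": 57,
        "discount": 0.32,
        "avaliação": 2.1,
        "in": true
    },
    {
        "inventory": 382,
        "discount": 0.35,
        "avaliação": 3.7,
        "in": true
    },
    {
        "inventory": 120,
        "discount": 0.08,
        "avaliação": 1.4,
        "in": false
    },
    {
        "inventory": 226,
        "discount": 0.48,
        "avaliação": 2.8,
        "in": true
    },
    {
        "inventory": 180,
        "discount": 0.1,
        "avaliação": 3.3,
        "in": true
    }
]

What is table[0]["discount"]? 0.13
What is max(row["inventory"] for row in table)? 382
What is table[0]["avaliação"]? 1.6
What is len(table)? 6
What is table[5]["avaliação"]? 3.3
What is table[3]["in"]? False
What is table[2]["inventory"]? 382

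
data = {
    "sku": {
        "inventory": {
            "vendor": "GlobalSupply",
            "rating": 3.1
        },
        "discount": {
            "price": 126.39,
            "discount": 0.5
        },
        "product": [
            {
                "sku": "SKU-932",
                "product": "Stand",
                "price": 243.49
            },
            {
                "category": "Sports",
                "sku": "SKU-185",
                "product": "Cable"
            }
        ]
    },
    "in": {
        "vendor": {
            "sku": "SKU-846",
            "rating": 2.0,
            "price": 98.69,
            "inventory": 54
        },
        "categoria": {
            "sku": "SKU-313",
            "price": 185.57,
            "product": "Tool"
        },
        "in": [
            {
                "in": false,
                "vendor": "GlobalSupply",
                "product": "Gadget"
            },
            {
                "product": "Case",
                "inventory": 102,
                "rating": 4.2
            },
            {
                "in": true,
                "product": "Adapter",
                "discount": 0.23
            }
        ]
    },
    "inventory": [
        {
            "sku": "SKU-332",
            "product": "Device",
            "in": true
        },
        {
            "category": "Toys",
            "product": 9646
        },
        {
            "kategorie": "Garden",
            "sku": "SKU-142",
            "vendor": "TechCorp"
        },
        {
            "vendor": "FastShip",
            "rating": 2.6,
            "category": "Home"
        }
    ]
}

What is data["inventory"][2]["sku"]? "SKU-142"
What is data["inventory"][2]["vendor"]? "TechCorp"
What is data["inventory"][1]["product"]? 9646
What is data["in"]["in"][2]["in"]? True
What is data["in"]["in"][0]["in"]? False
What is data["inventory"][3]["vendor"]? "FastShip"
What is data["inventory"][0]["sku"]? "SKU-332"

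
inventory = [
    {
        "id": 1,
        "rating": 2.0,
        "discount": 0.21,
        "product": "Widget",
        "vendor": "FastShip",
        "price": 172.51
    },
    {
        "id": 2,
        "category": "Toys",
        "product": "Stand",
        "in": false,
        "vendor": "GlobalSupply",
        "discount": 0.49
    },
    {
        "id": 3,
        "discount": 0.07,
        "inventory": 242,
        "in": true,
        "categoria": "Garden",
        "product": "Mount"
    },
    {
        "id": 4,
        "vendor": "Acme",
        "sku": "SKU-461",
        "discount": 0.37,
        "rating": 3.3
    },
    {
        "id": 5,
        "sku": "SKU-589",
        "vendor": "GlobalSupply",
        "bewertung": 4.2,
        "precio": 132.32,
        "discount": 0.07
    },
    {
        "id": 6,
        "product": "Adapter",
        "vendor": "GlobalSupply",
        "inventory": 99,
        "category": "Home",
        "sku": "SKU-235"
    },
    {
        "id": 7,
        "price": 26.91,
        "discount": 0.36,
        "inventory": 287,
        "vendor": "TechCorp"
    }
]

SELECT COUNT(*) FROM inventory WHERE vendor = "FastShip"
1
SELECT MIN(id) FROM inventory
1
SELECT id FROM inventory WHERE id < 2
[1]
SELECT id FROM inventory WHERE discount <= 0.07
[3, 5]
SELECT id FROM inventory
[1, 2, 3, 4, 5, 6, 7]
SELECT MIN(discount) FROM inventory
0.07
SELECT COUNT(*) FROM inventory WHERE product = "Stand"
1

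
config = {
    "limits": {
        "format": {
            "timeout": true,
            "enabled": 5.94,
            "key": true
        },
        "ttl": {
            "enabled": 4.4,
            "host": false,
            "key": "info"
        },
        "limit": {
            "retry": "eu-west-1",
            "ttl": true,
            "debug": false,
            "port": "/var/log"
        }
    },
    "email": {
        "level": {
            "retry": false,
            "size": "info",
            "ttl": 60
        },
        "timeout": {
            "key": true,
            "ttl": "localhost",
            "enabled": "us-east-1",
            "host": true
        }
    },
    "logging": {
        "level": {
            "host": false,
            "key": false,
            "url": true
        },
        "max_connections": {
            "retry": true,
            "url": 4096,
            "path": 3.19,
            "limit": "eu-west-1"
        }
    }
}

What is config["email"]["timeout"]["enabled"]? "us-east-1"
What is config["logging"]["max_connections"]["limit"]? "eu-west-1"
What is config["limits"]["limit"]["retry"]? "eu-west-1"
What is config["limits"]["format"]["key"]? True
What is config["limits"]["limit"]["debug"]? False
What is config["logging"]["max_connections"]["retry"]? True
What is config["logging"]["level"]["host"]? False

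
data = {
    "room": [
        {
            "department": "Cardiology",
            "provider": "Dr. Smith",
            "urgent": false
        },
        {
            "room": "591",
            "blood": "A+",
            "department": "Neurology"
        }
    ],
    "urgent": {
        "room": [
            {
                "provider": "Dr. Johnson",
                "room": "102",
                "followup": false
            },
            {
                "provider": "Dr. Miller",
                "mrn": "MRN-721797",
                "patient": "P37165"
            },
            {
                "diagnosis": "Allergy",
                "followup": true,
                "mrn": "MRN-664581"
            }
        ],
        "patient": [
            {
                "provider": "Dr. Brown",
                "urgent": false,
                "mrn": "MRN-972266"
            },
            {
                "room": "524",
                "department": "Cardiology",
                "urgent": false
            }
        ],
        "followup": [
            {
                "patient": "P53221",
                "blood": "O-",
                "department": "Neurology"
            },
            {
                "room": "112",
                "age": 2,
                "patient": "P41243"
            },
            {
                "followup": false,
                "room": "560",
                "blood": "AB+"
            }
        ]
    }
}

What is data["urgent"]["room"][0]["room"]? "102"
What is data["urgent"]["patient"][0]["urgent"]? False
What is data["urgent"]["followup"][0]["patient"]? "P53221"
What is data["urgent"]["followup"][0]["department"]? "Neurology"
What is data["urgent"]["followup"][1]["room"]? "112"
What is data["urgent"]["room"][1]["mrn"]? "MRN-721797"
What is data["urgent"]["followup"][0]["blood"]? "O-"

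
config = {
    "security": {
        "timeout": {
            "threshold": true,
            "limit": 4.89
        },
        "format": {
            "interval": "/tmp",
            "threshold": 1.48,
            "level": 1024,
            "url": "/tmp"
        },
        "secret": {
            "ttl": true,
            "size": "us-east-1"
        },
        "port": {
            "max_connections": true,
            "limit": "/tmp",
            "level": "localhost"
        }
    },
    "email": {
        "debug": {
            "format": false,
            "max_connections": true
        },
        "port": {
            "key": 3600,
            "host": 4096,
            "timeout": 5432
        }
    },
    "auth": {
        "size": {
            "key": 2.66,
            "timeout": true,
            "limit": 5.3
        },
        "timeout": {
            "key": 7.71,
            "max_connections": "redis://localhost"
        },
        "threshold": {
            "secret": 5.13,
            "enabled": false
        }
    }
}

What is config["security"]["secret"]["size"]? "us-east-1"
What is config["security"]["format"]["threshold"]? 1.48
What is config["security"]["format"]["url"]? "/tmp"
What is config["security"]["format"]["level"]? 1024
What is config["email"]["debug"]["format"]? False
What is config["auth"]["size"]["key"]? 2.66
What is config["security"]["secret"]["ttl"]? True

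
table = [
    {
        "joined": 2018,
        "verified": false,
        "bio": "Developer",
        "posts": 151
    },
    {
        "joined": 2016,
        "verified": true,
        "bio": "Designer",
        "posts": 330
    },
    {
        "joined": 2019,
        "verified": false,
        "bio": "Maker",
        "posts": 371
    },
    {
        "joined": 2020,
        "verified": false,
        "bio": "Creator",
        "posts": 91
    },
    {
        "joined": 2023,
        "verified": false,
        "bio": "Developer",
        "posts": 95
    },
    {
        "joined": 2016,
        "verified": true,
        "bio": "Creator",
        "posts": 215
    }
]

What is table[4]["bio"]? "Developer"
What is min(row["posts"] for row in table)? 91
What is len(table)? 6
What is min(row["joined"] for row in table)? 2016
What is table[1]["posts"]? 330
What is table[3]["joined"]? 2020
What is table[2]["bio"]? "Maker"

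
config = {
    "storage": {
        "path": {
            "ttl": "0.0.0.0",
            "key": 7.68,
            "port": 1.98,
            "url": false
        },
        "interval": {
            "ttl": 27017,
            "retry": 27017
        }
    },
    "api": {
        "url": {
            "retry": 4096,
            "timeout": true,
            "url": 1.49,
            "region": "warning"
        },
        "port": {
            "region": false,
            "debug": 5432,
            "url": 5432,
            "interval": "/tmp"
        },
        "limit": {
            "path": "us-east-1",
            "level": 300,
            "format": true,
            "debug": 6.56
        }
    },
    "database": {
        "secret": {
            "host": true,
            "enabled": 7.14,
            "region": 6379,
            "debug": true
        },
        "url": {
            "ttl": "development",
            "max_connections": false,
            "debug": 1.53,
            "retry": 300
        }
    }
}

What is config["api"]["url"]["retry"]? 4096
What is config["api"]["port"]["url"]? 5432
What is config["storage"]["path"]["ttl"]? "0.0.0.0"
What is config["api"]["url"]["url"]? 1.49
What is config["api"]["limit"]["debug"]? 6.56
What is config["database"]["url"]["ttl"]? "development"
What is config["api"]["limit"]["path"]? "us-east-1"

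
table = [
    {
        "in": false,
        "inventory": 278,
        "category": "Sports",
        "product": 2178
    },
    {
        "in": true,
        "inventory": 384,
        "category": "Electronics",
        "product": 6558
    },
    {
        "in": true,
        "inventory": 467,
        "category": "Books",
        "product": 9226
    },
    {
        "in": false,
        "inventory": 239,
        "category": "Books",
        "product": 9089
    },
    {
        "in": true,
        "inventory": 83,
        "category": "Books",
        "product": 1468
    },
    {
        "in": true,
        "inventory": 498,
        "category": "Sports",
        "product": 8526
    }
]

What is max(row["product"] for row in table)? 9226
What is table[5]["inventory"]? 498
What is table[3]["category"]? "Books"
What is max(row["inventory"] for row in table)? 498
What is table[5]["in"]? True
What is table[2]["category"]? "Books"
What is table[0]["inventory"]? 278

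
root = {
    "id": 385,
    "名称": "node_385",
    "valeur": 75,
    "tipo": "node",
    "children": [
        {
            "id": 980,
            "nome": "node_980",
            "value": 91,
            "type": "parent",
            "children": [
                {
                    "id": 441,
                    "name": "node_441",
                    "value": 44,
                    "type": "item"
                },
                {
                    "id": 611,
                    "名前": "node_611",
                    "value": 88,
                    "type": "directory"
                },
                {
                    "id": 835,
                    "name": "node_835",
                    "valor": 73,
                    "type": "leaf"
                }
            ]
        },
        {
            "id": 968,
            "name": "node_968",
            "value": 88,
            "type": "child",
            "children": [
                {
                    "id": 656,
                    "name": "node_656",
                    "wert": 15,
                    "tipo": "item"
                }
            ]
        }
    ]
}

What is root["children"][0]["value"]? 91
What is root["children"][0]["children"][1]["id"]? 611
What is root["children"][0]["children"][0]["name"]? "node_441"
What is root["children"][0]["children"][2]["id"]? 835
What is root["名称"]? "node_385"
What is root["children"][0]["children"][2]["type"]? "leaf"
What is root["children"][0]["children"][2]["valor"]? 73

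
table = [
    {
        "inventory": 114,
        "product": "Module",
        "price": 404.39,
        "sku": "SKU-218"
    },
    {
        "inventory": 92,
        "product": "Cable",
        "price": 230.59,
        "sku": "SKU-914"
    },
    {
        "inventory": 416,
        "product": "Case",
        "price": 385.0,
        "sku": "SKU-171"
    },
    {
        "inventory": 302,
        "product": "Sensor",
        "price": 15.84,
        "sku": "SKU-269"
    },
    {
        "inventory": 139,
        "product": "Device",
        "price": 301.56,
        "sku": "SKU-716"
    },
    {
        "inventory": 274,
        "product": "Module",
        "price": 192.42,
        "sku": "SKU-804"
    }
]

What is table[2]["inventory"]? 416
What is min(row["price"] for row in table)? 15.84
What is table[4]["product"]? "Device"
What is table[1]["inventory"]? 92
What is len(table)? 6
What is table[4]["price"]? 301.56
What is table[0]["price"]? 404.39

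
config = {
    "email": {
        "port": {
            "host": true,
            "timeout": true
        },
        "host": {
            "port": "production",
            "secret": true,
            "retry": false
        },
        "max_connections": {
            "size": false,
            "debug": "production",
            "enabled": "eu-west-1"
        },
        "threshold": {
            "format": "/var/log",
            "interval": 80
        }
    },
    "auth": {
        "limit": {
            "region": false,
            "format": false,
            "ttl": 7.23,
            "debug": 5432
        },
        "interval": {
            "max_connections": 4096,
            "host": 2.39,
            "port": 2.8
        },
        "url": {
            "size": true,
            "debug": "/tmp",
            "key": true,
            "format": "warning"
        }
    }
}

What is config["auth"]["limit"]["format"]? False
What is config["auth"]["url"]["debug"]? "/tmp"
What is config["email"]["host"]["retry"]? False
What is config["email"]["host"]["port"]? "production"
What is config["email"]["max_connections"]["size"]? False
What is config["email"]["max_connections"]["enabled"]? "eu-west-1"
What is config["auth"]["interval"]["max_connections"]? 4096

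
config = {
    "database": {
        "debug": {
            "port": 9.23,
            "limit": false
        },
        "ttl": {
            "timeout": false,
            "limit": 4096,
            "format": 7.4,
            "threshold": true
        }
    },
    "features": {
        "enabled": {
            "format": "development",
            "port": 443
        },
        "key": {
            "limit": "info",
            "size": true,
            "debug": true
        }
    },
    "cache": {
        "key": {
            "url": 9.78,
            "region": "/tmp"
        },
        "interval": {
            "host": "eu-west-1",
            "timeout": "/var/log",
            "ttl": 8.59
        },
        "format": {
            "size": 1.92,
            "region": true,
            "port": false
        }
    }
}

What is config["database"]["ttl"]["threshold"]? True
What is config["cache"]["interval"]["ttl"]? 8.59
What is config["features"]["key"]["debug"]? True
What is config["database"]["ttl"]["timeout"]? False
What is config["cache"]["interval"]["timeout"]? "/var/log"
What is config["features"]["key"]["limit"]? "info"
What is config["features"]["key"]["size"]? True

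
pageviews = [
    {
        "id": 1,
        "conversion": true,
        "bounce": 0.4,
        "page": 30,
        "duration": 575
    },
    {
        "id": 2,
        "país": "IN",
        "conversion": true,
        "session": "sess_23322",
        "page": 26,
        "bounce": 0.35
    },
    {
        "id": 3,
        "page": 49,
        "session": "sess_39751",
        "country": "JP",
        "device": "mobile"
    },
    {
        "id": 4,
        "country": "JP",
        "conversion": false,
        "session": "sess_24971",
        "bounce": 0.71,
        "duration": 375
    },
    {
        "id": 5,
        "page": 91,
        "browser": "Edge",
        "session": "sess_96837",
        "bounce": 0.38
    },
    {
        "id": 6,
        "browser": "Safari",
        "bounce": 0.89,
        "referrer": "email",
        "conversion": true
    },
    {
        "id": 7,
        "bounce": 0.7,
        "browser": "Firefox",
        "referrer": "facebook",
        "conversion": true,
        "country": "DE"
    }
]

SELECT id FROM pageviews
[1, 2, 3, 4, 5, 6, 7]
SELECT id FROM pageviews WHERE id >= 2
[2, 3, 4, 5, 6, 7]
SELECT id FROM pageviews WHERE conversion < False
[]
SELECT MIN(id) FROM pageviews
1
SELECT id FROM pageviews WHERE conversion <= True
[1, 2, 4, 6, 7]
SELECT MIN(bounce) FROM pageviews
0.35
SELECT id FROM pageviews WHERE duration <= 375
[4]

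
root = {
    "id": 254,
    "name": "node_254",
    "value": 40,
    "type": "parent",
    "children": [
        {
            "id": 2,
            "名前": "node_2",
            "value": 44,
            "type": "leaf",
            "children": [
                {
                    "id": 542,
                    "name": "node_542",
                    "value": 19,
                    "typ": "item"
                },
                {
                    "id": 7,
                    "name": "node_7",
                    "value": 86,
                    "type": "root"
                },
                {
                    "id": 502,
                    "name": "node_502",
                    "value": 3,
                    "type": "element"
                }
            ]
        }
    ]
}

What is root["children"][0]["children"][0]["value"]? 19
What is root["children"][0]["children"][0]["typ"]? "item"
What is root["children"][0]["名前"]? "node_2"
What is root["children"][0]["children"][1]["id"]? 7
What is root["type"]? "parent"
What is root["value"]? 40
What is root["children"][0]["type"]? "leaf"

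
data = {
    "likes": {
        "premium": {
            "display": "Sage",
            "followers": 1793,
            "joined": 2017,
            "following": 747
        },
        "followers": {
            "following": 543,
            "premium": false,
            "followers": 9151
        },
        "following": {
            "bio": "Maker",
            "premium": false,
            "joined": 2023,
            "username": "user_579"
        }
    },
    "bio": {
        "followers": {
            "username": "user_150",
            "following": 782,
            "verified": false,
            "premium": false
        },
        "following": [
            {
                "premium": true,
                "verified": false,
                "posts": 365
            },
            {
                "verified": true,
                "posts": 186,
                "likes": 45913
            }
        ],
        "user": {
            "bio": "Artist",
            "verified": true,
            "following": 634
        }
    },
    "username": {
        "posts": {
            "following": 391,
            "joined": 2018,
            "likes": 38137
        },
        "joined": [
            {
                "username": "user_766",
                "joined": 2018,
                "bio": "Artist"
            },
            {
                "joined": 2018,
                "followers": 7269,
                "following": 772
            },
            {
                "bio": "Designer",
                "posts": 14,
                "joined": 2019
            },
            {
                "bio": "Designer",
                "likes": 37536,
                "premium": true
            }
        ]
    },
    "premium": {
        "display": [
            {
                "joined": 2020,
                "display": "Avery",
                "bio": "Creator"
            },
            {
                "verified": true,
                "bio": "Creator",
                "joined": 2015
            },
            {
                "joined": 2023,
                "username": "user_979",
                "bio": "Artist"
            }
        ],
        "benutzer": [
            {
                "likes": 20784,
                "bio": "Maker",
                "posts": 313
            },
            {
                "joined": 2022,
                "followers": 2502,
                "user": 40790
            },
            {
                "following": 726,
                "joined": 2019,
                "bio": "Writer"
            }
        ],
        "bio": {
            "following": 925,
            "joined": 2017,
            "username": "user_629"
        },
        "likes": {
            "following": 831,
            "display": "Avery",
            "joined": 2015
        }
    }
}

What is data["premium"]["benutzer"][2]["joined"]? 2019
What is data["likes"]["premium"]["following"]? 747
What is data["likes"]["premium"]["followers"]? 1793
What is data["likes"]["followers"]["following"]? 543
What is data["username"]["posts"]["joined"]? 2018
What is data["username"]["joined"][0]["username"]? "user_766"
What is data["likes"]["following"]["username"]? "user_579"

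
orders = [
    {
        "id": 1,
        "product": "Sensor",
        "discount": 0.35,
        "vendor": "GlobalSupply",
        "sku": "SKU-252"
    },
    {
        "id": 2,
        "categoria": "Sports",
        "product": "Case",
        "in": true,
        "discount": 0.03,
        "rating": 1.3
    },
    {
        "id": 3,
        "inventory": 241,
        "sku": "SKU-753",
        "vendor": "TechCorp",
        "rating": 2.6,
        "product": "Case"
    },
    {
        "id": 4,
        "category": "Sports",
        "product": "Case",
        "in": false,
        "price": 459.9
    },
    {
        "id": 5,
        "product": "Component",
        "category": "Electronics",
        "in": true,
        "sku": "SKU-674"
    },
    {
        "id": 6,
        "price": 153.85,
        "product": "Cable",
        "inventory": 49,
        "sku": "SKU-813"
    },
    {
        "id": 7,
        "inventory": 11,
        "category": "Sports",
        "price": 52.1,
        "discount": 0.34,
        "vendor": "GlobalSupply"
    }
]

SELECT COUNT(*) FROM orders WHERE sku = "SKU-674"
1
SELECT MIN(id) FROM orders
1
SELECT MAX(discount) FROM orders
0.35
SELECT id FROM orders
[1, 2, 3, 4, 5, 6, 7]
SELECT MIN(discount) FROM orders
0.03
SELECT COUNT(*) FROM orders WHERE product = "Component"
1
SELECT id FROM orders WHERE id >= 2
[2, 3, 4, 5, 6, 7]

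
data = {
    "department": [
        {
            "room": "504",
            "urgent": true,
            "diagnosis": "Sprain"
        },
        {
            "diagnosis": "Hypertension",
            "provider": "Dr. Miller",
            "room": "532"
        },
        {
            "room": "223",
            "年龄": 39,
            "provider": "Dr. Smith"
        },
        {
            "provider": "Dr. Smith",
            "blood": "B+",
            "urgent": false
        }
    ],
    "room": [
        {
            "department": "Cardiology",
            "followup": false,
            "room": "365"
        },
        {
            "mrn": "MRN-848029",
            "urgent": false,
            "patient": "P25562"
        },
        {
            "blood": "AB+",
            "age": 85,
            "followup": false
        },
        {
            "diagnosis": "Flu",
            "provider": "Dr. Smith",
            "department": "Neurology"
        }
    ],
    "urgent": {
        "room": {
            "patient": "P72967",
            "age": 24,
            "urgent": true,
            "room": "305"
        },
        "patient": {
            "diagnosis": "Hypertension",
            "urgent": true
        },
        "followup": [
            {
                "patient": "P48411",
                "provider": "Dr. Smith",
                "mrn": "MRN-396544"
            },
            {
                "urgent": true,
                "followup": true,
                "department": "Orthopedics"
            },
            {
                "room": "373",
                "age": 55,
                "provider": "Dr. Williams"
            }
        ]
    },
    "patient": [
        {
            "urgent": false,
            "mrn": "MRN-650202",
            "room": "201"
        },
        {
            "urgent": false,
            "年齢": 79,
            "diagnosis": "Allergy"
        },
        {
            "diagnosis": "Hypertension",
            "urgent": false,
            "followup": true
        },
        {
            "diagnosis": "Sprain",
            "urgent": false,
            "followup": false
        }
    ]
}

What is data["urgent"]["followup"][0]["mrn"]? "MRN-396544"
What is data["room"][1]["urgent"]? False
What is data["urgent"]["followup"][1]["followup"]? True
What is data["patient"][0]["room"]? "201"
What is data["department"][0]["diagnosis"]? "Sprain"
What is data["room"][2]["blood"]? "AB+"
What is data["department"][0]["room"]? "504"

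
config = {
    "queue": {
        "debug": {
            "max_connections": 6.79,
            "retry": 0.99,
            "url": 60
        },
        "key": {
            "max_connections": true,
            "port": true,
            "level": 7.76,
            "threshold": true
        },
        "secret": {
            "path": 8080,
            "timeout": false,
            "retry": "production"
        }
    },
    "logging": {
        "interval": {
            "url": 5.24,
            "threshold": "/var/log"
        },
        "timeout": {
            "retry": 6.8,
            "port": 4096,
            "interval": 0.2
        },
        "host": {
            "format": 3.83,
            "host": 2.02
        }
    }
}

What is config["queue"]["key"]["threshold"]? True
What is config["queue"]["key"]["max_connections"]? True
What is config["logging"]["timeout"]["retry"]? 6.8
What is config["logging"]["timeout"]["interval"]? 0.2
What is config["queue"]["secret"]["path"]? 8080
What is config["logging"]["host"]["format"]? 3.83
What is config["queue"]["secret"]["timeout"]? False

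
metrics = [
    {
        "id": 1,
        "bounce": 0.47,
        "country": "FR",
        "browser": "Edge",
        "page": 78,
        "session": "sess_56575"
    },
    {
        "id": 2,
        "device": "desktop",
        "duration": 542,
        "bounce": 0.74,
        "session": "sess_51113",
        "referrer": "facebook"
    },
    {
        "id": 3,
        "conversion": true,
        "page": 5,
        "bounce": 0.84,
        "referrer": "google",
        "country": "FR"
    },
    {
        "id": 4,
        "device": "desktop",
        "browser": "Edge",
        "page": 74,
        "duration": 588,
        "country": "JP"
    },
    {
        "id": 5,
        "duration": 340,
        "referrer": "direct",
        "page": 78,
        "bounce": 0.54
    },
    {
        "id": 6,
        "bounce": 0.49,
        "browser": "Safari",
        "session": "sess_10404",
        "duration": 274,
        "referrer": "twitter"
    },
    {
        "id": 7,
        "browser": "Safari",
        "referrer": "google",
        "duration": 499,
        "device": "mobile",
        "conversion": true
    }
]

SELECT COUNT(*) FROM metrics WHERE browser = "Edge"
2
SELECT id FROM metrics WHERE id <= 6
[1, 2, 3, 4, 5, 6]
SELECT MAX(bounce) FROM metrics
0.84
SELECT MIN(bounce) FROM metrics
0.47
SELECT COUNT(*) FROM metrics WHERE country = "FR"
2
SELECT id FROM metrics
[1, 2, 3, 4, 5, 6, 7]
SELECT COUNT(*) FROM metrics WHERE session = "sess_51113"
1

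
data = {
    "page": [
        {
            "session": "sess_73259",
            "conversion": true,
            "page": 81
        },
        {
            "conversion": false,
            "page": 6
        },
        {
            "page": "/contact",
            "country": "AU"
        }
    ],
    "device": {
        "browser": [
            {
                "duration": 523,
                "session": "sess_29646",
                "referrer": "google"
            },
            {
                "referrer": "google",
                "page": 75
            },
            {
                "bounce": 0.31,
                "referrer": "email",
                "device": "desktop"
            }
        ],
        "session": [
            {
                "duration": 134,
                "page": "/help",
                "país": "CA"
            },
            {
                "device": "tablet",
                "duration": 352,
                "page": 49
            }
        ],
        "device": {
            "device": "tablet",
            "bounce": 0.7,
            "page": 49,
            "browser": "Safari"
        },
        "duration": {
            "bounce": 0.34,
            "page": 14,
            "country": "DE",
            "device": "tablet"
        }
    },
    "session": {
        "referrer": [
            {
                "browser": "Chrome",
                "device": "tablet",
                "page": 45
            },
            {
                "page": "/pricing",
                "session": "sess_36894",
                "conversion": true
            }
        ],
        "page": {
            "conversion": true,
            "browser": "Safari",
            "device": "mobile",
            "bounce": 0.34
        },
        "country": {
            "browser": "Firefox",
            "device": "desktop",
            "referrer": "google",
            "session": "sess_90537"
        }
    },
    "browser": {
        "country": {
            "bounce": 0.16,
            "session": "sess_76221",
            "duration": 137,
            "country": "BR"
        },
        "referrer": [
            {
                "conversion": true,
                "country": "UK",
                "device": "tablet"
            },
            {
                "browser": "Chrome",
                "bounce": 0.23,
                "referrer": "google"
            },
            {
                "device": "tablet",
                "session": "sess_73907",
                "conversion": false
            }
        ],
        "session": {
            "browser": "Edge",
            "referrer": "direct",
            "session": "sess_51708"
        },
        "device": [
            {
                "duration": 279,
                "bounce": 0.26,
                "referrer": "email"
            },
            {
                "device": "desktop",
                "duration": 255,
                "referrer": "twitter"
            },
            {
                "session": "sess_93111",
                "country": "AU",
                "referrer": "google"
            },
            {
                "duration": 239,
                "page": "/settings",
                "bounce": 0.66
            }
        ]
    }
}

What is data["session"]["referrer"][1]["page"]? "/pricing"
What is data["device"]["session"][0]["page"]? "/help"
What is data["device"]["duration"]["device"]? "tablet"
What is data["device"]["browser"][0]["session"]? "sess_29646"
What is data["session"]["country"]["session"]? "sess_90537"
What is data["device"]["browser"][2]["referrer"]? "email"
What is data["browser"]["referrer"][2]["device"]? "tablet"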